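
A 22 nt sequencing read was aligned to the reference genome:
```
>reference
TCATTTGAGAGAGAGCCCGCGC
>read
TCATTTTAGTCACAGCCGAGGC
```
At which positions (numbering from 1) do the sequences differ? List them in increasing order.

Scanning 1-based: 7: G/T; 10: A/T; 11: G/C; 13: G/C; 18: C/G; 19: G/A; 20: C/G.

7, 10, 11, 13, 18, 19, 20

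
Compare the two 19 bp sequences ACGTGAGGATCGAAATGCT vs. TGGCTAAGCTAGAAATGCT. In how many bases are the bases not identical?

7

Comparing position by position, 7 bases differ: 1 (A/T), 2 (C/G), 4 (T/C), 5 (G/T), 7 (G/A), 9 (A/C), 11 (C/A).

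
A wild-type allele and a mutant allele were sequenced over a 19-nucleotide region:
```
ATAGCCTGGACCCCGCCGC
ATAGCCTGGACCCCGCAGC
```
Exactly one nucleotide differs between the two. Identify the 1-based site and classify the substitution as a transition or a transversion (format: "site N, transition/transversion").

Site 17 changes C→A. C is a pyrimidine and A is a purine, so this is a transversion.

site 17, transversion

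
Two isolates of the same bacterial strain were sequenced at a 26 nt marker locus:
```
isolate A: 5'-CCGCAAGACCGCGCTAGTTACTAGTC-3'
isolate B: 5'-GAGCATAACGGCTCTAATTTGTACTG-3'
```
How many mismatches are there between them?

Comparing position by position, 11 positions differ: 1 (C/G), 2 (C/A), 6 (A/T), 7 (G/A), 10 (C/G), 13 (G/T), 17 (G/A), 20 (A/T), 21 (C/G), 24 (G/C), 26 (C/G).

11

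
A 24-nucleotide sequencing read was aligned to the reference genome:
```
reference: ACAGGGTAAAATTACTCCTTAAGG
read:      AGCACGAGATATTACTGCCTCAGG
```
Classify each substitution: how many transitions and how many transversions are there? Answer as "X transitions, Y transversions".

3 transitions, 7 transversions

Mismatches (1-based):
site 2: C→G (pyrimidine→purine, transversion)
site 3: A→C (purine→pyrimidine, transversion)
site 4: G→A (purine→purine, transition)
site 5: G→C (purine→pyrimidine, transversion)
site 7: T→A (pyrimidine→purine, transversion)
site 8: A→G (purine→purine, transition)
site 10: A→T (purine→pyrimidine, transversion)
site 17: C→G (pyrimidine→purine, transversion)
site 19: T→C (pyrimidine→pyrimidine, transition)
site 21: A→C (purine→pyrimidine, transversion)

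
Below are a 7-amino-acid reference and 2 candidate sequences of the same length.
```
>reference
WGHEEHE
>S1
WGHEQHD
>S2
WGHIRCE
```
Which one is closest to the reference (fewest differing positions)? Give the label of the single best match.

Hamming distances to reference — S1: 2; S2: 3.
Smallest is S1 with 2 mismatches.

S1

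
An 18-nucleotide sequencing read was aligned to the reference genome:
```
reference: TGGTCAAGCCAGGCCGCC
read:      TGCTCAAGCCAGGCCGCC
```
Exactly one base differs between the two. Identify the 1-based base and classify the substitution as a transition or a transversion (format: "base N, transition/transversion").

base 3, transversion

Base 3 changes G→C. G is a purine and C is a pyrimidine, so this is a transversion.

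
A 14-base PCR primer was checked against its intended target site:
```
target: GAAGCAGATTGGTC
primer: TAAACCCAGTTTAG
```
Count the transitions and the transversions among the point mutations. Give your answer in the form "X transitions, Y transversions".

Mismatches (1-based):
site 1: G→T (purine→pyrimidine, transversion)
site 4: G→A (purine→purine, transition)
site 6: A→C (purine→pyrimidine, transversion)
site 7: G→C (purine→pyrimidine, transversion)
site 9: T→G (pyrimidine→purine, transversion)
site 11: G→T (purine→pyrimidine, transversion)
site 12: G→T (purine→pyrimidine, transversion)
site 13: T→A (pyrimidine→purine, transversion)
site 14: C→G (pyrimidine→purine, transversion)

1 transition, 8 transversions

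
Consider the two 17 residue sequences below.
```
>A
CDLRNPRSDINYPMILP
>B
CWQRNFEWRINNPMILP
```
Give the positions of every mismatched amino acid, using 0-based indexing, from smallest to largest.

Differences at position 1 (D→W), position 2 (L→Q), position 5 (P→F), position 6 (R→E), position 7 (S→W), position 8 (D→R), position 11 (Y→N).

1, 2, 5, 6, 7, 8, 11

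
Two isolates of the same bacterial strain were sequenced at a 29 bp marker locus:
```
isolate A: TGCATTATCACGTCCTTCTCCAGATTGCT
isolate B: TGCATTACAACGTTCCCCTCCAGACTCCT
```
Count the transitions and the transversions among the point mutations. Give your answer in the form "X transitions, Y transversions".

Mismatches (1-based):
site 8: T→C (pyrimidine→pyrimidine, transition)
site 9: C→A (pyrimidine→purine, transversion)
site 14: C→T (pyrimidine→pyrimidine, transition)
site 16: T→C (pyrimidine→pyrimidine, transition)
site 17: T→C (pyrimidine→pyrimidine, transition)
site 25: T→C (pyrimidine→pyrimidine, transition)
site 27: G→C (purine→pyrimidine, transversion)

5 transitions, 2 transversions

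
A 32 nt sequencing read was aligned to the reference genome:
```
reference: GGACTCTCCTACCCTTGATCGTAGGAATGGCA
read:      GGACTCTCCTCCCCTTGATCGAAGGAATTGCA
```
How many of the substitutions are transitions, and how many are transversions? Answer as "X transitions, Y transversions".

0 transitions, 3 transversions

Transitions (purine↔purine or pyrimidine↔pyrimidine): none.
Transversions (purine↔pyrimidine): 11 A→C, 22 T→A, 29 G→T.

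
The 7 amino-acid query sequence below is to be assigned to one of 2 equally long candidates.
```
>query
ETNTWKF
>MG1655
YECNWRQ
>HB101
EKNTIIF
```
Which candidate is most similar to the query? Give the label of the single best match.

Hamming distances to query — MG1655: 6; HB101: 3.
Smallest is HB101 with 3 mismatches.

HB101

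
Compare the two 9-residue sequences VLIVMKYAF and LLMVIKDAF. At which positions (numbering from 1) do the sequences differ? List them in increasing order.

Differences at position 1 (V→L), position 3 (I→M), position 5 (M→I), position 7 (Y→D).

1, 3, 5, 7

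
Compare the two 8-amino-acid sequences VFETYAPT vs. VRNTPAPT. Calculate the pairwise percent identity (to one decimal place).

3 positions differ (2, 3, 5), so 5 of 8 match: 5/8 = 62.5%.

62.5%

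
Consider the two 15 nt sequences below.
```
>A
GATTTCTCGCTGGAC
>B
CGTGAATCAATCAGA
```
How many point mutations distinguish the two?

11

The sequences differ at sites 1, 2, 4, 5, 6, 9, 10, 12, 13, 14, 15 (1-based) — 11 in total.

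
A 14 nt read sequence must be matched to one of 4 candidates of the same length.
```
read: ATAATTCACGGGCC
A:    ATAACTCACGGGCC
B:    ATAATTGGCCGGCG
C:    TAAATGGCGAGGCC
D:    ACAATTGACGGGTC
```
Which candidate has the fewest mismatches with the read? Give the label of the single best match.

Hamming distances to read — A: 1; B: 4; C: 7; D: 3.
Smallest is A with 1 mismatch.

A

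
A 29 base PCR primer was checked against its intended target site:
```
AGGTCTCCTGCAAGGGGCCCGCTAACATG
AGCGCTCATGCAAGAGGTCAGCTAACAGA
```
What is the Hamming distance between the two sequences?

The sequences differ at positions 3, 4, 8, 15, 18, 20, 28, 29 (1-based) — 8 in total.

8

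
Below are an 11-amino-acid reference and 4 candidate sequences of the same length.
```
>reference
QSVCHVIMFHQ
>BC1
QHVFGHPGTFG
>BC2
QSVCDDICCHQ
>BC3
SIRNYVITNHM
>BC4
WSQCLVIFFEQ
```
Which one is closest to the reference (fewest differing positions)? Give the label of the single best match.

BC2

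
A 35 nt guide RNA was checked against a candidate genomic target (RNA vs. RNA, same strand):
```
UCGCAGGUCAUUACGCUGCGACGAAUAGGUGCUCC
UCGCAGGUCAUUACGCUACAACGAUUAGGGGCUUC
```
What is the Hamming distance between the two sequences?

5

Mismatches (1-based): base 18: G→A; base 20: G→A; base 25: A→U; base 30: U→G; base 34: C→U.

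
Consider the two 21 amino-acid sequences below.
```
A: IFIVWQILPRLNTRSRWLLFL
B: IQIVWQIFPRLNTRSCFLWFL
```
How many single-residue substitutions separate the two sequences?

Comparing position by position, 5 positions differ: 2 (F/Q), 8 (L/F), 16 (R/C), 17 (W/F), 19 (L/W).

5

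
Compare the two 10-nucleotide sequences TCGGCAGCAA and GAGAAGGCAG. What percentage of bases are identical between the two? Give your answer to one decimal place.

40.0%

6 positions differ (1, 2, 4, 5, 6, 10), so 4 of 10 match: 4/10 = 40%.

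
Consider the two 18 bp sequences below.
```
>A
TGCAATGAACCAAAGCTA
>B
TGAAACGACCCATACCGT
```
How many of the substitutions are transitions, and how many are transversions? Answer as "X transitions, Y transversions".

Transitions (purine↔purine or pyrimidine↔pyrimidine): 6 T→C.
Transversions (purine↔pyrimidine): 3 C→A, 9 A→C, 13 A→T, 15 G→C, 17 T→G, 18 A→T.

1 transition, 6 transversions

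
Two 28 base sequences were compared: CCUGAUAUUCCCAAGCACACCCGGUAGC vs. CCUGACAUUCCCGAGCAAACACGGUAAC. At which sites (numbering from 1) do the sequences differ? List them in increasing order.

6, 13, 18, 21, 27

Scanning 1-based: 6: U/C; 13: A/G; 18: C/A; 21: C/A; 27: G/A.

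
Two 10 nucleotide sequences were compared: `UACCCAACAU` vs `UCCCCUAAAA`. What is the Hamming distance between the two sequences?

4

The sequences differ at bases 2, 6, 8, 10 (1-based) — 4 in total.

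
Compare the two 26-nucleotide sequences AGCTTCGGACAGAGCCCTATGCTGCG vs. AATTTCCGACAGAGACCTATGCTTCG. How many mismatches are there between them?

Mismatches (1-based): site 2: G→A; site 3: C→T; site 7: G→C; site 15: C→A; site 24: G→T.

5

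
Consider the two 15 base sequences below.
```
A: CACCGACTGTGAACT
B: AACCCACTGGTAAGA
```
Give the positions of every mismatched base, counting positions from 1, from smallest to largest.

Scanning 1-based: 1: C/A; 5: G/C; 10: T/G; 11: G/T; 14: C/G; 15: T/A.

1, 5, 10, 11, 14, 15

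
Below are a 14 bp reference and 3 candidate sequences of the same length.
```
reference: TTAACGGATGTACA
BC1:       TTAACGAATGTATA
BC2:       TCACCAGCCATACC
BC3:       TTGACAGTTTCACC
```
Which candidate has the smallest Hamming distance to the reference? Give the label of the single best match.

BC1 differs at 2 bases; BC2 differs at 7 bases; BC3 differs at 6 bases. The closest is BC1.

BC1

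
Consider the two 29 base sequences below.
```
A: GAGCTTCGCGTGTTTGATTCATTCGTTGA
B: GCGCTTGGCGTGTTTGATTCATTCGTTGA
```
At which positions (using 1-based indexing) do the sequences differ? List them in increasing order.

Differences at position 2 (A→C), position 7 (C→G).

2, 7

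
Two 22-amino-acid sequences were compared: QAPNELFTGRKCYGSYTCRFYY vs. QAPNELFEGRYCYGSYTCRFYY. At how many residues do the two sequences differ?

Mismatches (1-based): residue 8: T→E; residue 11: K→Y.

2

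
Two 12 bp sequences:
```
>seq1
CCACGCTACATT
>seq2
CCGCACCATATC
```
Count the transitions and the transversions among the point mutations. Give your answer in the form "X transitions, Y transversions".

5 transitions, 0 transversions

Mismatches (1-based):
base 3: A→G (purine→purine, transition)
base 5: G→A (purine→purine, transition)
base 7: T→C (pyrimidine→pyrimidine, transition)
base 9: C→T (pyrimidine→pyrimidine, transition)
base 12: T→C (pyrimidine→pyrimidine, transition)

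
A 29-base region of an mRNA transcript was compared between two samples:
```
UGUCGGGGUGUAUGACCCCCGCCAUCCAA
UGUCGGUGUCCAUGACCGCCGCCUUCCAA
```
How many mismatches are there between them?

5

Comparing position by position, 5 positions differ: 7 (G/U), 10 (G/C), 11 (U/C), 18 (C/G), 24 (A/U).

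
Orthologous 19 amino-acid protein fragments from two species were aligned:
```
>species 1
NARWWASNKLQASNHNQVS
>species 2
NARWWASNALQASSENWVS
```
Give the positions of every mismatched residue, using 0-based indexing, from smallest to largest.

Differences at position 8 (K→A), position 13 (N→S), position 14 (H→E), position 16 (Q→W).

8, 13, 14, 16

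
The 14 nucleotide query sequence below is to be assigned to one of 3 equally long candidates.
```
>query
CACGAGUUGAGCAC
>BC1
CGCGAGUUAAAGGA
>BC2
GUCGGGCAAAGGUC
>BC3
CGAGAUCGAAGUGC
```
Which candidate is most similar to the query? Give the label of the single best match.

Hamming distances to query — BC1: 6; BC2: 8; BC3: 8.
Smallest is BC1 with 6 mismatches.

BC1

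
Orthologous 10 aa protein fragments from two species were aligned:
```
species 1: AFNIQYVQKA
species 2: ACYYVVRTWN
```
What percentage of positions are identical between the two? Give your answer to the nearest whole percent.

Mismatches at positions 2, 3, 4, 5, 6, 7, 8, 9, 10 (1-based): 9 of 10.
Identical positions: 1/10 = 10% → 10%.

10%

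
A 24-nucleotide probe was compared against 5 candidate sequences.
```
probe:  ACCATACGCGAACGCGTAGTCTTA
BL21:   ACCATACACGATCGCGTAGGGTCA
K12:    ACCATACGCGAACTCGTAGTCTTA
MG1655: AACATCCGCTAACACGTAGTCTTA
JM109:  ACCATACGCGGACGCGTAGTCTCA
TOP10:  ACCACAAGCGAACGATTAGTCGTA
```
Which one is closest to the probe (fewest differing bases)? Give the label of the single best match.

BL21 differs at 5 bases; K12 differs at 1 base; MG1655 differs at 4 bases; JM109 differs at 2 bases; TOP10 differs at 5 bases. The closest is K12.

K12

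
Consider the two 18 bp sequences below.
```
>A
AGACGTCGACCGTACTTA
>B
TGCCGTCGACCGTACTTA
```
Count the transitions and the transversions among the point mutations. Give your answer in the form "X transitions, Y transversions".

Mismatches (1-based):
position 1: A→T (purine→pyrimidine, transversion)
position 3: A→C (purine→pyrimidine, transversion)

0 transitions, 2 transversions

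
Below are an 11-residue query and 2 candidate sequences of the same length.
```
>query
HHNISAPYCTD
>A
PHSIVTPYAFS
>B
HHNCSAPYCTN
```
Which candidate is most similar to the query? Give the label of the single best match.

B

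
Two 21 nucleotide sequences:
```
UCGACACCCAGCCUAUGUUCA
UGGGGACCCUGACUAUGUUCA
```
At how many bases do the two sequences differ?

The sequences differ at bases 2, 4, 5, 10, 12 (1-based) — 5 in total.

5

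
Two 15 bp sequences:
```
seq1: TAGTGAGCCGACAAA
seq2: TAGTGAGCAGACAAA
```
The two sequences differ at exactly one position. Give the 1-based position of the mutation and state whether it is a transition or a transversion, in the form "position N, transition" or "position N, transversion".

position 9, transversion

The sequences differ only at position 9: C→A (pyrimidine→purine), a transversion.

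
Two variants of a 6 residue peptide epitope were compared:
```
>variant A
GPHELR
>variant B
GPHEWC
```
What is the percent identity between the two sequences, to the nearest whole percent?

2 positions differ (5, 6), so 4 of 6 match: 4/6 = 66.67%.

67%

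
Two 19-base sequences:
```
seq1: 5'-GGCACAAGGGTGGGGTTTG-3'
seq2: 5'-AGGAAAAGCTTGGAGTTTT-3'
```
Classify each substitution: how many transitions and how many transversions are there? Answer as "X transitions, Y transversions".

Transitions (purine↔purine or pyrimidine↔pyrimidine): 1 G→A, 14 G→A.
Transversions (purine↔pyrimidine): 3 C→G, 5 C→A, 9 G→C, 10 G→T, 19 G→T.

2 transitions, 5 transversions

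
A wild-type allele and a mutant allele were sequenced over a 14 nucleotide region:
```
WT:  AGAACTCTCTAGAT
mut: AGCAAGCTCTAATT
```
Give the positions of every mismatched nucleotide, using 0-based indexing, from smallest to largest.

Scanning 0-based: 2: A/C; 4: C/A; 5: T/G; 11: G/A; 12: A/T.

2, 4, 5, 11, 12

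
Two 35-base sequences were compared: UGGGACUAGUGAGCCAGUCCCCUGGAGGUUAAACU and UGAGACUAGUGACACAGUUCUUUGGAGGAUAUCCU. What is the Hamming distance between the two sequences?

The sequences differ at bases 3, 13, 14, 19, 21, 22, 29, 32, 33 (1-based) — 9 in total.

9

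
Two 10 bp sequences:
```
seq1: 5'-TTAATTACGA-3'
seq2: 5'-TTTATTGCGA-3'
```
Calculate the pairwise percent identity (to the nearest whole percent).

80%

2 positions differ (3, 7), so 8 of 10 match: 8/10 = 80%.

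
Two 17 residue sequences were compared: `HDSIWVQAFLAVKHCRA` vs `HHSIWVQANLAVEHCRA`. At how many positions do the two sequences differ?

3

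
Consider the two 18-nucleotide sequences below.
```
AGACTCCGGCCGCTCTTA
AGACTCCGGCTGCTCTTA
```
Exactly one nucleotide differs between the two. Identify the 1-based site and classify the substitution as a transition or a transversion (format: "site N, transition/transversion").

The sequences differ only at site 11: C→T (pyrimidine→pyrimidine), a transition.

site 11, transition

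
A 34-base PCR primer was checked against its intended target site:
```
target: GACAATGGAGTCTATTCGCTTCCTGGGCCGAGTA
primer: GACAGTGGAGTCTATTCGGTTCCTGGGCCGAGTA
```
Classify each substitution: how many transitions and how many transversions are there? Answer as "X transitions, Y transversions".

Mismatches (1-based):
site 5: A→G (purine→purine, transition)
site 19: C→G (pyrimidine→purine, transversion)

1 transition, 1 transversion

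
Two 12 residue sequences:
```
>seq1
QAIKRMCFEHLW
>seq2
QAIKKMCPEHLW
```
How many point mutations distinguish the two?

2

Comparing position by position, 2 positions differ: 5 (R/K), 8 (F/P).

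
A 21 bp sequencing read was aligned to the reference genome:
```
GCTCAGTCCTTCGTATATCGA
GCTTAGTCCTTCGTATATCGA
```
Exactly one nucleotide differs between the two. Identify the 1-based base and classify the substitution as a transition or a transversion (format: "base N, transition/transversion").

base 4, transition

The sequences differ only at base 4: C→T (pyrimidine→pyrimidine), a transition.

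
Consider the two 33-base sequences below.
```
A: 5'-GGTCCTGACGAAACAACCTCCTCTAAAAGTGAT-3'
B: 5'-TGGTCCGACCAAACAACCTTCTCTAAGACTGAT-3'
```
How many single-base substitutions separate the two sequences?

The sequences differ at positions 1, 3, 4, 6, 10, 20, 27, 29 (1-based) — 8 in total.

8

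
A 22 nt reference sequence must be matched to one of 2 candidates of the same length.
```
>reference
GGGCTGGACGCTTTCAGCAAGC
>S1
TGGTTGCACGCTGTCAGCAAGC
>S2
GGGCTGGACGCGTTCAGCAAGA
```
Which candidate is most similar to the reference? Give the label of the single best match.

S2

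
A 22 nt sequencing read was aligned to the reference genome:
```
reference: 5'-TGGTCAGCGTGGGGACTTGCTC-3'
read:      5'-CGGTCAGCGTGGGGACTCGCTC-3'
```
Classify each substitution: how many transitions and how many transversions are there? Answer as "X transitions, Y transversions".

Mismatches (1-based):
base 1: T→C (pyrimidine→pyrimidine, transition)
base 18: T→C (pyrimidine→pyrimidine, transition)

2 transitions, 0 transversions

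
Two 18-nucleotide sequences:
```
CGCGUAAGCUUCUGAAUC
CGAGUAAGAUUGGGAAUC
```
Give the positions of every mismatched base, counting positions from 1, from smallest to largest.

3, 9, 12, 13

Scanning 1-based: 3: C/A; 9: C/A; 12: C/G; 13: U/G.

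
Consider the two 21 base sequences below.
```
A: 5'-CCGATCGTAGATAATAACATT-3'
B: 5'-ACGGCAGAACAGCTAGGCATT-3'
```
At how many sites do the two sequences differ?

Comparing position by position, 12 sites differ: 1 (C/A), 4 (A/G), 5 (T/C), 6 (C/A), 8 (T/A), 10 (G/C), 12 (T/G), 13 (A/C), 14 (A/T), 15 (T/A), 16 (A/G), 17 (A/G).

12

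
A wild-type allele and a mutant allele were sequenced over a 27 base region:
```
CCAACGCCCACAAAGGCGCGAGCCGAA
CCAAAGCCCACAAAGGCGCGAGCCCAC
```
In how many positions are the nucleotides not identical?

3

Comparing position by position, 3 positions differ: 5 (C/A), 25 (G/C), 27 (A/C).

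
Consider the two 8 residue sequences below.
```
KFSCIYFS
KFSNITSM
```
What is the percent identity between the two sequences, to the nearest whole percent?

Mismatches at positions 4, 6, 7, 8 (1-based): 4 of 8.
Identical positions: 4/8 = 50% → 50%.

50%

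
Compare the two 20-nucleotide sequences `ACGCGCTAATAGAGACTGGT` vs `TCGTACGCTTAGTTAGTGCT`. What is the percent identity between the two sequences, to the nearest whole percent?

Mismatches at positions 1, 4, 5, 7, 8, 9, 13, 14, 16, 19 (1-based): 10 of 20.
Identical positions: 10/20 = 50% → 50%.

50%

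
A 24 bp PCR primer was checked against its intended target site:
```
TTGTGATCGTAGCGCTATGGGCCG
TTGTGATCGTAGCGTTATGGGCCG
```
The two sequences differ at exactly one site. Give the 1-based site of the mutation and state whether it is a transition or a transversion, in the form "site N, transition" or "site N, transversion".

site 15, transition

Site 15 changes C→T. C is a pyrimidine and T is a pyrimidine, so this is a transition.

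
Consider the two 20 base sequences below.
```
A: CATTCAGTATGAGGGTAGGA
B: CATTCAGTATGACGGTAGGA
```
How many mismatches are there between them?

Comparing position by position, 1 base differs: 13 (G/C).

1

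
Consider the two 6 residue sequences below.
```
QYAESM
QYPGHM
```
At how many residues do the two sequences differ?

3

Mismatches (1-based): residue 3: A→P; residue 4: E→G; residue 5: S→H.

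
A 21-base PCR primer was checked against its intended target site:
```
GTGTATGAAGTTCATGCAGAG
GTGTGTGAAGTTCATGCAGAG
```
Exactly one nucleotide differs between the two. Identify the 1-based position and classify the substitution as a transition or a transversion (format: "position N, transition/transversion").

The sequences differ only at position 5: A→G (purine→purine), a transition.

position 5, transition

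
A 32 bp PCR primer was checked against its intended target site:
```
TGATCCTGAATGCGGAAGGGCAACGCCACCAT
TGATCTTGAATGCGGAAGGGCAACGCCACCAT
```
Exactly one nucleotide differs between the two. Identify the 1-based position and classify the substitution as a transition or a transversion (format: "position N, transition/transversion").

Position 6 changes C→T. C is a pyrimidine and T is a pyrimidine, so this is a transition.

position 6, transition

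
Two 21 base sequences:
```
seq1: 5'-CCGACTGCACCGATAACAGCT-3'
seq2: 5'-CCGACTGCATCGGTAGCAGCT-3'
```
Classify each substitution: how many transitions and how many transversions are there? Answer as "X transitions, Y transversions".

3 transitions, 0 transversions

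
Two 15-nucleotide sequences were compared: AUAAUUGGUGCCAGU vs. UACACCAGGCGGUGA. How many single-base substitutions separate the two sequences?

12

Comparing position by position, 12 sites differ: 1 (A/U), 2 (U/A), 3 (A/C), 5 (U/C), 6 (U/C), 7 (G/A), 9 (U/G), 10 (G/C), 11 (C/G), 12 (C/G), 13 (A/U), 15 (U/A).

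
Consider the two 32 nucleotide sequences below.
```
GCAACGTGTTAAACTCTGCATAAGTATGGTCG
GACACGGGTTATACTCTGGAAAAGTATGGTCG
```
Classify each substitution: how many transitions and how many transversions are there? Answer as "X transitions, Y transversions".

Mismatches (1-based):
site 2: C→A (pyrimidine→purine, transversion)
site 3: A→C (purine→pyrimidine, transversion)
site 7: T→G (pyrimidine→purine, transversion)
site 12: A→T (purine→pyrimidine, transversion)
site 19: C→G (pyrimidine→purine, transversion)
site 21: T→A (pyrimidine→purine, transversion)

0 transitions, 6 transversions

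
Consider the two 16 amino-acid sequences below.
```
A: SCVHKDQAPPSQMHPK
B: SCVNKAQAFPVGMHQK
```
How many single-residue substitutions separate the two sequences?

6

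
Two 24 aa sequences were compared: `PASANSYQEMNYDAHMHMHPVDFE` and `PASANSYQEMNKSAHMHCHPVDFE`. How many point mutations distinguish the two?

3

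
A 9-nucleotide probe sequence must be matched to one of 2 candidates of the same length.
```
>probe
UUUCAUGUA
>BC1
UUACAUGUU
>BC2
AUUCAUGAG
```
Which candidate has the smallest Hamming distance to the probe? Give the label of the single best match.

BC1

Hamming distances to probe — BC1: 2; BC2: 3.
Smallest is BC1 with 2 mismatches.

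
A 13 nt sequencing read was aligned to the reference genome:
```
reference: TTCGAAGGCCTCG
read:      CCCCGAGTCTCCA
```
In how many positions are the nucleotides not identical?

Comparing position by position, 8 positions differ: 1 (T/C), 2 (T/C), 4 (G/C), 5 (A/G), 8 (G/T), 10 (C/T), 11 (T/C), 13 (G/A).

8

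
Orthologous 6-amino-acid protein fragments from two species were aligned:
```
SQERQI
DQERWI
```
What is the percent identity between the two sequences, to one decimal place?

Mismatches at positions 1, 5 (1-based): 2 of 6.
Identical positions: 4/6 = 66.67% → 66.7%.

66.7%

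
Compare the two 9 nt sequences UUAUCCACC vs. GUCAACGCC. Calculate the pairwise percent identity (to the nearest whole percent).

44%

5 positions differ (1, 3, 4, 5, 7), so 4 of 9 match: 4/9 = 44.44%.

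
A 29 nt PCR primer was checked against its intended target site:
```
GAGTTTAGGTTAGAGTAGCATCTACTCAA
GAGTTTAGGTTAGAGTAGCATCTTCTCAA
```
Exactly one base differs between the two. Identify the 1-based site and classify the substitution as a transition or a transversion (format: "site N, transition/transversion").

The sequences differ only at site 24: A→T (purine→pyrimidine), a transversion.

site 24, transversion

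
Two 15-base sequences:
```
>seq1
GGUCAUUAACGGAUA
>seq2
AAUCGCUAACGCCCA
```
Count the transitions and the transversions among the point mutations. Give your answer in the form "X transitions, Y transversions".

5 transitions, 2 transversions

Mismatches (1-based):
position 1: G→A (purine→purine, transition)
position 2: G→A (purine→purine, transition)
position 5: A→G (purine→purine, transition)
position 6: U→C (pyrimidine→pyrimidine, transition)
position 12: G→C (purine→pyrimidine, transversion)
position 13: A→C (purine→pyrimidine, transversion)
position 14: U→C (pyrimidine→pyrimidine, transition)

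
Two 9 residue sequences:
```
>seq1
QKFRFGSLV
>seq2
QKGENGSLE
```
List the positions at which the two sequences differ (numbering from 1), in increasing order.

3, 4, 5, 9

Scanning 1-based: 3: F/G; 4: R/E; 5: F/N; 9: V/E.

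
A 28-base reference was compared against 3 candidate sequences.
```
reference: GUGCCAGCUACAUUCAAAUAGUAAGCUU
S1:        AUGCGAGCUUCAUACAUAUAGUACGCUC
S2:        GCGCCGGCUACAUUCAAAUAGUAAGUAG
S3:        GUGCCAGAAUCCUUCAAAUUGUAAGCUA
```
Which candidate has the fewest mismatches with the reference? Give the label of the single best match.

S2

S1 differs at 7 bases; S2 differs at 5 bases; S3 differs at 6 bases. The closest is S2.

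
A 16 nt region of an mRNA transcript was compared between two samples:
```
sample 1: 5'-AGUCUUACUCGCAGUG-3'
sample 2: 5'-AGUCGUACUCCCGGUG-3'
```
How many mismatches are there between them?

Mismatches (1-based): base 5: U→G; base 11: G→C; base 13: A→G.

3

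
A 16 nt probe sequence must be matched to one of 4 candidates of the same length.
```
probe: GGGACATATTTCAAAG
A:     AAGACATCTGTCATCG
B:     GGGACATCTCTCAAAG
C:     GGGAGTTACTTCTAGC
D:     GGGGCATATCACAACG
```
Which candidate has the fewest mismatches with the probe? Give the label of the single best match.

A differs at 6 bases; B differs at 2 bases; C differs at 6 bases; D differs at 4 bases. The closest is B.

B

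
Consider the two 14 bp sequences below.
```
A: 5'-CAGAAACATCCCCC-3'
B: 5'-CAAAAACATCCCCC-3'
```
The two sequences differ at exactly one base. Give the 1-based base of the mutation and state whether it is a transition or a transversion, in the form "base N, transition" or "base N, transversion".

base 3, transition

The sequences differ only at base 3: G→A (purine→purine), a transition.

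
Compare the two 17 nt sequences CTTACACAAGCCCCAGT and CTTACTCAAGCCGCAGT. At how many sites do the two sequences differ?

2

The sequences differ at sites 6, 13 (1-based) — 2 in total.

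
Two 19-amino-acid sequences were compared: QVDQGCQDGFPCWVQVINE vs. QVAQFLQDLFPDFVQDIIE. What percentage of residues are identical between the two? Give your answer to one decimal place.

8 positions differ (3, 5, 6, 9, 12, 13, 16, 18), so 11 of 19 match: 11/19 = 57.89%.

57.9%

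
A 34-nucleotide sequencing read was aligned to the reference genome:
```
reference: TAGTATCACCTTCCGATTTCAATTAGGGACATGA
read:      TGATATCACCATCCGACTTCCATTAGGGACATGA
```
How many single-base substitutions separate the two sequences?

5

Mismatches (1-based): base 2: A→G; base 3: G→A; base 11: T→A; base 17: T→C; base 21: A→C.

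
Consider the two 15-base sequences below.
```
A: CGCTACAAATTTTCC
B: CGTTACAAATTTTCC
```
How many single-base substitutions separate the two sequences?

1

Comparing position by position, 1 base differs: 3 (C/T).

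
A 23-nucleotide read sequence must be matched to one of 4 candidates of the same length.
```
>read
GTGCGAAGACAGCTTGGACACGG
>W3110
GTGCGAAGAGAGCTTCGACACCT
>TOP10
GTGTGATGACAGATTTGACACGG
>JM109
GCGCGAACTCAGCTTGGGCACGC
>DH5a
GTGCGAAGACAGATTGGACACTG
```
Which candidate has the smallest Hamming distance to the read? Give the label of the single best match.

DH5a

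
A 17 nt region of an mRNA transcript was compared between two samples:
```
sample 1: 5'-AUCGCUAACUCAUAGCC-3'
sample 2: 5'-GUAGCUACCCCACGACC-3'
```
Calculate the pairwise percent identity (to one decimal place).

58.8%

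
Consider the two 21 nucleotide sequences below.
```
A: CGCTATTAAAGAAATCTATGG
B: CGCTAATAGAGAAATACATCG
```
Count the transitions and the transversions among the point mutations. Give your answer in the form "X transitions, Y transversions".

Transitions (purine↔purine or pyrimidine↔pyrimidine): 9 A→G, 17 T→C.
Transversions (purine↔pyrimidine): 6 T→A, 16 C→A, 20 G→C.

2 transitions, 3 transversions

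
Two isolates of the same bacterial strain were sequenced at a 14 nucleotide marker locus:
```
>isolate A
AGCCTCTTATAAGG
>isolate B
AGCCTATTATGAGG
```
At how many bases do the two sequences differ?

2

Comparing position by position, 2 bases differ: 6 (C/A), 11 (A/G).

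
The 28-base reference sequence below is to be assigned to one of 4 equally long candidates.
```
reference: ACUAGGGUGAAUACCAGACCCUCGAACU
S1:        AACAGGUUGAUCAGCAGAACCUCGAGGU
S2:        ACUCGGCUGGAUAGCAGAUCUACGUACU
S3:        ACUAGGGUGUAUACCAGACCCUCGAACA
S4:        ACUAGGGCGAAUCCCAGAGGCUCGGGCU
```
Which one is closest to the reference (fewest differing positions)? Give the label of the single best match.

S1 differs at 9 positions; S2 differs at 8 positions; S3 differs at 2 positions; S4 differs at 6 positions. The closest is S3.

S3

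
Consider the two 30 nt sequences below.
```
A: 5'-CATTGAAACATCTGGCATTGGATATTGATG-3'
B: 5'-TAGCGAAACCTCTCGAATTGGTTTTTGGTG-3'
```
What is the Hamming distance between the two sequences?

9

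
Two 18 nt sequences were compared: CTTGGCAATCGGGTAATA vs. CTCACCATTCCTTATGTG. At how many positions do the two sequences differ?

11

Comparing position by position, 11 positions differ: 3 (T/C), 4 (G/A), 5 (G/C), 8 (A/T), 11 (G/C), 12 (G/T), 13 (G/T), 14 (T/A), 15 (A/T), 16 (A/G), 18 (A/G).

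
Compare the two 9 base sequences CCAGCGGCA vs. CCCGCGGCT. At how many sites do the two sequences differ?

2

Mismatches (1-based): site 3: A→C; site 9: A→T.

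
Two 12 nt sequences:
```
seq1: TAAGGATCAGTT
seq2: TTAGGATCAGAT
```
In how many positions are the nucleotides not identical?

The sequences differ at positions 2, 11 (1-based) — 2 in total.

2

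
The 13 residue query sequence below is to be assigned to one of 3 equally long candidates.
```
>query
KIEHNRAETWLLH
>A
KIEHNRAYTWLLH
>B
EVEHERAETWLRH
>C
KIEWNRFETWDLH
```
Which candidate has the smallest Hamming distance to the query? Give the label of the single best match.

A

A differs at 1 position; B differs at 4 positions; C differs at 3 positions. The closest is A.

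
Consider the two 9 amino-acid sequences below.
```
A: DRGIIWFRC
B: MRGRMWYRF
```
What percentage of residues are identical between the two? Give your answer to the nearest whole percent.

5 positions differ (1, 4, 5, 7, 9), so 4 of 9 match: 4/9 = 44.44%.

44%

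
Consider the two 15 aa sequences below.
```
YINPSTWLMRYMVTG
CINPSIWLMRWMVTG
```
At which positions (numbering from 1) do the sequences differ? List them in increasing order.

1, 6, 11

Scanning 1-based: 1: Y/C; 6: T/I; 11: Y/W.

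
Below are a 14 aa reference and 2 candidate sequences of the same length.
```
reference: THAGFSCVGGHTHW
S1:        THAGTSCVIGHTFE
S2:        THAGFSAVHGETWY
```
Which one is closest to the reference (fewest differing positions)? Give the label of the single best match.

S1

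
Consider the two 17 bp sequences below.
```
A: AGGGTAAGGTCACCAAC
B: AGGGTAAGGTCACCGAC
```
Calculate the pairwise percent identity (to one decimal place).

94.1%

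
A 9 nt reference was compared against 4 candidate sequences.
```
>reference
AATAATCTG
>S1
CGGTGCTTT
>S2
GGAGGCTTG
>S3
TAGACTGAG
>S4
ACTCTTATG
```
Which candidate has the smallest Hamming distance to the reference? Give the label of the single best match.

Hamming distances to reference — S1: 8; S2: 7; S3: 5; S4: 4.
Smallest is S4 with 4 mismatches.

S4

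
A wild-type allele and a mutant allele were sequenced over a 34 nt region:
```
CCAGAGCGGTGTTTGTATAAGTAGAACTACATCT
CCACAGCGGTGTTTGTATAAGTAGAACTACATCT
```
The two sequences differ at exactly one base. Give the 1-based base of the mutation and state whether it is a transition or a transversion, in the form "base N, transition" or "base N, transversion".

base 4, transversion

Base 4 changes G→C. G is a purine and C is a pyrimidine, so this is a transversion.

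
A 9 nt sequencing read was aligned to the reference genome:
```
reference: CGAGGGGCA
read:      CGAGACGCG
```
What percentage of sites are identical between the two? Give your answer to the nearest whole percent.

67%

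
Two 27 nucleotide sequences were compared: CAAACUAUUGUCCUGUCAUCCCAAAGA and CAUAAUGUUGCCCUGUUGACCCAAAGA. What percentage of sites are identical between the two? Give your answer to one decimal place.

74.1%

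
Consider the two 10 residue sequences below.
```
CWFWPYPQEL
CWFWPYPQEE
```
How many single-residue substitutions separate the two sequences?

1

The sequences differ at residues 10 (1-based) — 1 in total.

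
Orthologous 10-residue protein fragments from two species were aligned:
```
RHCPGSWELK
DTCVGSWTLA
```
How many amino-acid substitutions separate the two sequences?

The sequences differ at residues 1, 2, 4, 8, 10 (1-based) — 5 in total.

5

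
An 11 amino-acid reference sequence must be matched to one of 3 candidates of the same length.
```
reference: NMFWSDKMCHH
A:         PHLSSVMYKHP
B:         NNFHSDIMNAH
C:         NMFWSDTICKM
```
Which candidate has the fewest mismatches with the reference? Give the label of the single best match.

C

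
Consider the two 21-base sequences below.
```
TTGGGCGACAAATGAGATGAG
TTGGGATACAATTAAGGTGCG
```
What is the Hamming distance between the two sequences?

Comparing position by position, 6 bases differ: 6 (C/A), 7 (G/T), 12 (A/T), 14 (G/A), 17 (A/G), 20 (A/C).

6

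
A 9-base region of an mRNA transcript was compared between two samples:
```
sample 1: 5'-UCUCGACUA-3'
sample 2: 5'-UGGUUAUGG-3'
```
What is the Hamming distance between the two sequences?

Mismatches (1-based): base 2: C→G; base 3: U→G; base 4: C→U; base 5: G→U; base 7: C→U; base 8: U→G; base 9: A→G.

7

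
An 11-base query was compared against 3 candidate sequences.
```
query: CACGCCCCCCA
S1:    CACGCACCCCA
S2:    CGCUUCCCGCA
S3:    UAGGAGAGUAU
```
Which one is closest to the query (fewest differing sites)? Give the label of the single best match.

S1

S1 differs at 1 site; S2 differs at 4 sites; S3 differs at 9 sites. The closest is S1.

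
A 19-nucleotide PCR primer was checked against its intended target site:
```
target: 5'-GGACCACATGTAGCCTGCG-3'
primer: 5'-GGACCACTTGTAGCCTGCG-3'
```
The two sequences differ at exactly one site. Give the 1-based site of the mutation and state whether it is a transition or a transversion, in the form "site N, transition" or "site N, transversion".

The sequences differ only at site 8: A→T (purine→pyrimidine), a transversion.

site 8, transversion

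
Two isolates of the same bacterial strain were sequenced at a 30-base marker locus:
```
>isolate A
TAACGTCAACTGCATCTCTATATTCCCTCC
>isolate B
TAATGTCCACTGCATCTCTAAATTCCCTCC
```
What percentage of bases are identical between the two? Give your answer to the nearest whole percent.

90%

3 positions differ (4, 8, 21), so 27 of 30 match: 27/30 = 90%.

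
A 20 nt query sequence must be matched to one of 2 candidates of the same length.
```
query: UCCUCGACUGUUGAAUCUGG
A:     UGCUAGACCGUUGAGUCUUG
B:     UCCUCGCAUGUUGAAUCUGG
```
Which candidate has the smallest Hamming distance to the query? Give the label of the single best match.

A differs at 5 positions; B differs at 2 positions. The closest is B.

B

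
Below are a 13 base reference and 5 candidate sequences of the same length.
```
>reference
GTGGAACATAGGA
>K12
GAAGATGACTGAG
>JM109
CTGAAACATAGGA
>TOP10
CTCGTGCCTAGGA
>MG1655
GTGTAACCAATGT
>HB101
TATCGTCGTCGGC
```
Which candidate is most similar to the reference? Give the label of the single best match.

Hamming distances to reference — K12: 8; JM109: 2; TOP10: 5; MG1655: 5; HB101: 9.
Smallest is JM109 with 2 mismatches.

JM109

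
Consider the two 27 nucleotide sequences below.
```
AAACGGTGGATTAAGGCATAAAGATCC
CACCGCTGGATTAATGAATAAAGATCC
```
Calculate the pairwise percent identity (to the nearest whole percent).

81%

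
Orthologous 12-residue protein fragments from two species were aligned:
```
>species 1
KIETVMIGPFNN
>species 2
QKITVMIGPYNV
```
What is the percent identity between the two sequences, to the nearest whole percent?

58%

Mismatches at positions 1, 2, 3, 10, 12 (1-based): 5 of 12.
Identical positions: 7/12 = 58.33% → 58%.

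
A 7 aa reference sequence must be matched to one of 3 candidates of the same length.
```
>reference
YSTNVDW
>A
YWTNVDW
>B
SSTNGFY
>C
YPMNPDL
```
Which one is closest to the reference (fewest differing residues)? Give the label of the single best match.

A differs at 1 residue; B differs at 4 residues; C differs at 4 residues. The closest is A.

A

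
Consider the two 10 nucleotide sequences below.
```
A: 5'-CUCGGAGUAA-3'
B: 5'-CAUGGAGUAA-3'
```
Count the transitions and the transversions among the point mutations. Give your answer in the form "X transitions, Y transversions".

1 transition, 1 transversion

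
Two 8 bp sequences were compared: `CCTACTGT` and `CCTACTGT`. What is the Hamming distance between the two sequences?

0

The two sequences are identical at every position.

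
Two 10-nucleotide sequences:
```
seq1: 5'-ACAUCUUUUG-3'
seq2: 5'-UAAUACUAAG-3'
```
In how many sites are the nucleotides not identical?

6

Mismatches (1-based): site 1: A→U; site 2: C→A; site 5: C→A; site 6: U→C; site 8: U→A; site 9: U→A.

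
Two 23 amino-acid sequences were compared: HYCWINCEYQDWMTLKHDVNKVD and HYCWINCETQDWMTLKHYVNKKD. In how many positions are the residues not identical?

Comparing position by position, 3 positions differ: 9 (Y/T), 18 (D/Y), 22 (V/K).

3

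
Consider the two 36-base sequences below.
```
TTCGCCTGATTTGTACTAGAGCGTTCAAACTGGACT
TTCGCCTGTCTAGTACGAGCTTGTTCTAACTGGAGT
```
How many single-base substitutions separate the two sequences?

9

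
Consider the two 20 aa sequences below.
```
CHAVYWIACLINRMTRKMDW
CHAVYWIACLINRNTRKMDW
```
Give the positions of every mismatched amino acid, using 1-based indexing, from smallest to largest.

14

Scanning 1-based: 14: M/N.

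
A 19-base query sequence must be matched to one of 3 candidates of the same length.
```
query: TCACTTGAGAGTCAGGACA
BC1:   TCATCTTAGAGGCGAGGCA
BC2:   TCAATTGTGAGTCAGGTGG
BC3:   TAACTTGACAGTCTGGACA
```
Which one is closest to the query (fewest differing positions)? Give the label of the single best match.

BC1 differs at 7 positions; BC2 differs at 5 positions; BC3 differs at 3 positions. The closest is BC3.

BC3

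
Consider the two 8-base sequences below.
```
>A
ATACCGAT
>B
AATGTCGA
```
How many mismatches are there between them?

The sequences differ at positions 2, 3, 4, 5, 6, 7, 8 (1-based) — 7 in total.

7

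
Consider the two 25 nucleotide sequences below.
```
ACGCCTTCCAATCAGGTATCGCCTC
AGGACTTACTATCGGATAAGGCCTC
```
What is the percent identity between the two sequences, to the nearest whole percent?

Mismatches at positions 2, 4, 8, 10, 14, 16, 19, 20 (1-based): 8 of 25.
Identical positions: 17/25 = 68% → 68%.

68%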